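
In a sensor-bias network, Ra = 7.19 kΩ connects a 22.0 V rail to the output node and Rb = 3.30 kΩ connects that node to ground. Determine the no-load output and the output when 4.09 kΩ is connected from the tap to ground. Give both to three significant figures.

Open-circuit: V = 22.0 × 3.30/(7.19 + 3.30) = 6.92 V.
With the load, Rb becomes Rb‖R_L = 1.826 kΩ, so V = 22.0 × 1.826/9.016 = 4.46 V.

Unloaded: 6.92 V; loaded: 4.46 V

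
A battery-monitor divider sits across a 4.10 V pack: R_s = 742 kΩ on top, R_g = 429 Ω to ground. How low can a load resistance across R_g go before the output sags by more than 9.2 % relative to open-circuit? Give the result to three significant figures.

R_L(min) ≈ 4.23 kΩ

Output resistance R_th = R_s‖R_g = (742000 × 429)/742400 = 428.8 Ω.
The fractional drop is R_th/(R_th + R_L); requiring this ≤ 0.0920 gives R_L ≥ R_th(1/0.0920 − 1) = 428.8 × 9.870 = 4.23 kΩ.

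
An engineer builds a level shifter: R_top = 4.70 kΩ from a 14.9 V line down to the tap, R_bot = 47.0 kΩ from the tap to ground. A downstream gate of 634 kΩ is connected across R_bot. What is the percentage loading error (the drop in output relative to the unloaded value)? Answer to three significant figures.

The divider's output (Thévenin) resistance is R_top‖R_bot = 4.273 kΩ.
Fractional drop under load = R_th/(R_th + R_L) = 4.273 / (4.273 + 634) = 0.006694.
So the output falls by 0.669 %.

0.669 %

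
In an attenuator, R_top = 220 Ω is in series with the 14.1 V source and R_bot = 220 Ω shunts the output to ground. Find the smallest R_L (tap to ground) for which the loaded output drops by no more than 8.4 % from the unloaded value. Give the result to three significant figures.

R_L(min) ≈ 1.20 kΩ

Output resistance R_th = R_top‖R_bot = (220 × 220)/440.0 = 110.0 Ω.
The fractional drop is R_th/(R_th + R_L); requiring this ≤ 0.0840 gives R_L ≥ R_th(1/0.0840 − 1) = 110.0 × 10.90 = 1.20 kΩ.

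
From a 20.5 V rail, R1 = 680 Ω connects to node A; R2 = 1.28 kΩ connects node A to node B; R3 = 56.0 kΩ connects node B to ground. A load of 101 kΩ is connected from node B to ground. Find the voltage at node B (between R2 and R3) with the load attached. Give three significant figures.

At node B, R3 is in parallel with the load: R3‖R_L = 36030 Ω.
Below node A the resistance is R2 + (R3‖R_L) = 37310 Ω, so V_A = 20.5 × 37310/37990 = 20.13 V.
Then V_B = V_A × (R3‖R_L)/(R2 + R3‖R_L) = 20.13 × 36030/37310 = 19.4 V.

V ≈ 19.4 V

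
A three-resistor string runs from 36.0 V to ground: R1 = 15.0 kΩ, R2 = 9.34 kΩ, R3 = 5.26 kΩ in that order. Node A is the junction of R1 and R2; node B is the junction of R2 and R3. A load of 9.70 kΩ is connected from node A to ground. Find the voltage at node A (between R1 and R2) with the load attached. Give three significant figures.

V ≈ 10.1 V

Below node A the series string R2+R3 = 14.60 kΩ sits in parallel with the 9.70 kΩ load: 5.828 kΩ.
V_A = 36.0 × 5.828/(15.0 + 5.828) = 10.1 V.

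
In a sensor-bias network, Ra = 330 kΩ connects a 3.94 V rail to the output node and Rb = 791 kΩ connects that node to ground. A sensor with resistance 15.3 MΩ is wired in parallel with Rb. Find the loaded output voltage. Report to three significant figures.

The load sits in parallel with Rb: Rb‖R_L = (791 × 15300) / (791 + 15300) = 752.1 kΩ.
V_out = 3.94 × 752.1 / (330 + 752.1) = 3.94 × 752.1/1082 = 2.74 V.

V_out ≈ 2.74 V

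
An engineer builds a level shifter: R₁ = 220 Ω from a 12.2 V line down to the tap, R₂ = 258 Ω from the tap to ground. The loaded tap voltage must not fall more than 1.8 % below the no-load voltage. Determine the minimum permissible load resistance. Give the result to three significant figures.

R_L(min) ≈ 6.48 kΩ

Output resistance R_th = R₁‖R₂ = (220 × 258)/478.0 = 118.7 Ω.
The fractional drop is R_th/(R_th + R_L); requiring this ≤ 0.0180 gives R_L ≥ R_th(1/0.0180 − 1) = 118.7 × 54.56 = 6.48 kΩ.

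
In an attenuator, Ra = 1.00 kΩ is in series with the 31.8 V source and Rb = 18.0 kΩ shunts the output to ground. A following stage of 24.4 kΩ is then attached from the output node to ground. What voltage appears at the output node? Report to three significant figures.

The load sits in parallel with Rb: Rb‖R_L = (18.0 × 24.4) / (18.0 + 24.4) = 10.36 kΩ.
V_out = 31.8 × 10.36 / (1.00 + 10.36) = 31.8 × 10.36/11.36 = 29.0 V.

V_out ≈ 29.0 V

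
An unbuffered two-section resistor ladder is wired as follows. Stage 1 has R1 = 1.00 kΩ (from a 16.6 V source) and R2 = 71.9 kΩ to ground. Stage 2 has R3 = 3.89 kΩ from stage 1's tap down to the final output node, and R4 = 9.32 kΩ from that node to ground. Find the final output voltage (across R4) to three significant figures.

Stage 2 presents R3+R4 = 13.21 kΩ as a load on stage 1's tap.
Stage 1's lower leg becomes R2‖(R3+R4) = 11.16 kΩ, so V_mid = 16.6 × 11.16/12.16 = 15.23 V.
Stage 2 is itself unloaded: V_out = V_mid × R4/(R3+R4) = 15.23 × 9.32/13.21 = 10.7 V.

V_out ≈ 10.7 V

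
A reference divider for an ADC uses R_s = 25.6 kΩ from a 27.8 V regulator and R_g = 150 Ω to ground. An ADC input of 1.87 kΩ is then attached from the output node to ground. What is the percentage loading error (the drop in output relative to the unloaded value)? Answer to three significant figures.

The divider's output (Thévenin) resistance is R_s‖R_g = 149.1 Ω.
Fractional drop under load = R_th/(R_th + R_L) = 149.1 / (149.1 + 1870) = 0.07386.
So the output falls by 7.39 %.

7.39 %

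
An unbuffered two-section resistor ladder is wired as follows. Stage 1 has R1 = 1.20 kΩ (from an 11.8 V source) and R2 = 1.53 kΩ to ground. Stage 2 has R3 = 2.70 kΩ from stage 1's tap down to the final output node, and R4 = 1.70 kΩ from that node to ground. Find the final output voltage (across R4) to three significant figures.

Stage 2 presents R3+R4 = 4.400 kΩ as a load on stage 1's tap.
Stage 1's lower leg becomes R2‖(R3+R4) = 1.135 kΩ, so V_mid = 11.8 × 1.135/2.335 = 5.736 V.
Stage 2 is itself unloaded: V_out = V_mid × R4/(R3+R4) = 5.736 × 1.70/4.400 = 2.22 V.

V_out ≈ 2.22 V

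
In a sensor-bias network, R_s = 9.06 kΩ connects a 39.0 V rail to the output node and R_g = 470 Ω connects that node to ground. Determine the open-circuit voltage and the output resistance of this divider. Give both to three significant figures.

V_th = 1.92 V, R_th = 447 Ω

V_th is the open-circuit tap voltage: 39.0 × 470/(9060 + 470) = 1.92 V.
With the supply zeroed, R_s and R_g appear in parallel from the tap: R_th = R_s‖R_g = (9060 × 470)/9530 = 447 Ω.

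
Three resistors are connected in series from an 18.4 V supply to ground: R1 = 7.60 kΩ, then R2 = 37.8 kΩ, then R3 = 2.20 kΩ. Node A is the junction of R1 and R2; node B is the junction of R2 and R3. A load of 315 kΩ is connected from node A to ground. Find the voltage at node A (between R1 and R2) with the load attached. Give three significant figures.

Below node A the series string R2+R3 = 40.00 kΩ sits in parallel with the 315 kΩ load: 35.49 kΩ.
V_A = 18.4 × 35.49/(7.60 + 35.49) = 15.2 V.

V ≈ 15.2 V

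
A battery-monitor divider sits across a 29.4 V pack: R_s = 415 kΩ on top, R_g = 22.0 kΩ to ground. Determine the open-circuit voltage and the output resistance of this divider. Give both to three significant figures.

V_th is the open-circuit tap voltage: 29.4 × 22.0/(415 + 22.0) = 1.48 V.
With the supply zeroed, R_s and R_g appear in parallel from the tap: R_th = R_s‖R_g = (415 × 22.0)/437.0 = 20.9 kΩ.

V_th = 1.48 V, R_th = 20.9 kΩ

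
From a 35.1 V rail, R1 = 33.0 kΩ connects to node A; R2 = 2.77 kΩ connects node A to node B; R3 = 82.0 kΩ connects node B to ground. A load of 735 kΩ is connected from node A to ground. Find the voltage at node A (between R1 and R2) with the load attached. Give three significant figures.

Below node A the series string R2+R3 = 84.77 kΩ sits in parallel with the 735 kΩ load: 76.00 kΩ.
V_A = 35.1 × 76.00/(33.0 + 76.00) = 24.5 V.

V ≈ 24.5 V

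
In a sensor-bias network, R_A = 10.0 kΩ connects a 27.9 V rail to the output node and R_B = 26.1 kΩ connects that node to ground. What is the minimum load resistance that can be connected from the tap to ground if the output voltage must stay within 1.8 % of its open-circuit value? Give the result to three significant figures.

Output resistance R_th = R_A‖R_B = (10.0 × 26.1)/36.10 = 7.230 kΩ.
The fractional drop is R_th/(R_th + R_L); requiring this ≤ 0.0180 gives R_L ≥ R_th(1/0.0180 − 1) = 7.230 × 54.56 = 394 kΩ.

R_L(min) ≈ 394 kΩ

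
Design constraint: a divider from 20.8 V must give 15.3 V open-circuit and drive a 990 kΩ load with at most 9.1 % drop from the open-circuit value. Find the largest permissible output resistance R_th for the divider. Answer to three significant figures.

Loading drop = R_th/(R_th + R_L) ≤ 0.0910, so R_th ≤ R_L · ε/(1−ε) = 990 kΩ × 0.0910/0.9090 = 99.1 kΩ.
(Any R1, R2 with R2/(R1+R2) = 0.736 and R1‖R2 ≤ 99.1 kΩ will meet the spec.)

R_th ≤ 99.1 kΩ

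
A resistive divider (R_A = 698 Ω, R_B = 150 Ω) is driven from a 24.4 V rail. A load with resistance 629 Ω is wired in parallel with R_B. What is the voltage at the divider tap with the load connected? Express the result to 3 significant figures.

The load sits in parallel with R_B: R_B‖R_L = (150 × 629) / (150 + 629) = 121.1 Ω.
V_out = 24.4 × 121.1 / (698 + 121.1) = 24.4 × 121.1/819.1 = 3.61 V.
(Unloaded it would have been 4.32 V.)

V_out ≈ 3.61 V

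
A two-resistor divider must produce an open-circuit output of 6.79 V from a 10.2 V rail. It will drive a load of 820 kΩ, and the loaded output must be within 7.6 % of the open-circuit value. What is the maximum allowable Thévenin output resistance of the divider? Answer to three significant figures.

Loading drop = R_th/(R_th + R_L) ≤ 0.0760, so R_th ≤ R_L · ε/(1−ε) = 820 kΩ × 0.0760/0.9240 = 67.4 kΩ.

R_th ≤ 67.4 kΩ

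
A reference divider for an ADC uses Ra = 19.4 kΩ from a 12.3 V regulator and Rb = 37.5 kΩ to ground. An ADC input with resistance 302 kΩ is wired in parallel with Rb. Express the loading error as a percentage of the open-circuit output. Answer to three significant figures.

4.06 %

The divider's output (Thévenin) resistance is Ra‖Rb = 12.79 kΩ.
Fractional drop under load = R_th/(R_th + R_L) = 12.79 / (12.79 + 302) = 0.04062.
So the output falls by 4.06 %.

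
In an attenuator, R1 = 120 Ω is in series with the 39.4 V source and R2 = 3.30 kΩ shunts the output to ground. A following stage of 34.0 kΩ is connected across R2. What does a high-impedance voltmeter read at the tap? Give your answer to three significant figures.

V_out ≈ 37.9 V

The load sits in parallel with R2: R2‖R_L = (3300 × 34000) / (3300 + 34000) = 3008 Ω.
V_out = 39.4 × 3008 / (120 + 3008) = 39.4 × 3008/3128 = 37.9 V.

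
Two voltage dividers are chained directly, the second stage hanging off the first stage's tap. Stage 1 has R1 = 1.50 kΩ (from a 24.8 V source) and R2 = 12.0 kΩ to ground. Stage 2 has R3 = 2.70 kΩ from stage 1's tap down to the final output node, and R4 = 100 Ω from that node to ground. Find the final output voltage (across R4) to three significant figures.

V_out ≈ 0.533 V

Stage 2 presents R3+R4 = 2800 Ω as a load on stage 1's tap.
Stage 1's lower leg becomes R2‖(R3+R4) = 2270 Ω, so V_mid = 24.8 × 2270/3770 = 14.93 V.
Stage 2 is itself unloaded: V_out = V_mid × R4/(R3+R4) = 14.93 × 100/2800 = 0.533 V.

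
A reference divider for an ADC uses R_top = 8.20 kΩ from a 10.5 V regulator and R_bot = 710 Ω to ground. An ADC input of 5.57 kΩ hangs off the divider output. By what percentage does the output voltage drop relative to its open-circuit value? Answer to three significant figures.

10.5 %

Unloaded V = 10.5 × 710/8910 = 0.83670 V.
Loaded: R_bot‖R_L = 629.7 Ω, giving V = 10.5 × 629.7/8830 = 0.74885 V.
Drop = (0.83670 − 0.74885) / 0.83670 = 10.5 %.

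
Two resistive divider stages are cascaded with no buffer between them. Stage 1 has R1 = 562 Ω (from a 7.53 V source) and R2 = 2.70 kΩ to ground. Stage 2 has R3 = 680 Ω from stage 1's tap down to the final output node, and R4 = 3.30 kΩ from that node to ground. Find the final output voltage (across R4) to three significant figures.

Stage 2 presents R3+R4 = 3980 Ω as a load on stage 1's tap.
Stage 1's lower leg becomes R2‖(R3+R4) = 1609 Ω, so V_mid = 7.53 × 1609/2171 = 5.580 V.
Stage 2 is itself unloaded: V_out = V_mid × R4/(R3+R4) = 5.580 × 3300/3980 = 4.63 V.

V_out ≈ 4.63 V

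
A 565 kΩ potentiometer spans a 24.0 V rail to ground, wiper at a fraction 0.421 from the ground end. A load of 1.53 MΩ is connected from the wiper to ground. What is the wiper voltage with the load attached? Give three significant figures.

V ≈ 9.27 V

The wiper splits the pot into (1−α)R = 327.1 kΩ above and αR = 237.9 kΩ below.
Lower section ‖ load = 205.9 kΩ.
V_wiper = 24.0 × 205.9/(327.1 + 205.9) = 9.27 V.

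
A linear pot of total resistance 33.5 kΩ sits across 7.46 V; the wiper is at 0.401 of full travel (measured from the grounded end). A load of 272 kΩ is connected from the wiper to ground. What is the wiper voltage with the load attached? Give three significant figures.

V ≈ 2.91 V

The wiper splits the pot into (1−α)R = 20.07 kΩ above and αR = 13.43 kΩ below.
Lower section ‖ load = 12.80 kΩ.
V_wiper = 7.46 × 12.80/(20.07 + 12.80) = 2.91 V.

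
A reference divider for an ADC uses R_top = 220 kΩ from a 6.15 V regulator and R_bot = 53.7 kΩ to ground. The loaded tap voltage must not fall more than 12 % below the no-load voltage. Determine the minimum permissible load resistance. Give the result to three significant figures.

Output resistance R_th = R_top‖R_bot = (220 × 53.7)/273.7 = 43.16 kΩ.
The fractional drop is R_th/(R_th + R_L); requiring this ≤ 0.120 gives R_L ≥ R_th(1/0.120 − 1) = 43.16 × 7.333 = 317 kΩ.

R_L(min) ≈ 317 kΩ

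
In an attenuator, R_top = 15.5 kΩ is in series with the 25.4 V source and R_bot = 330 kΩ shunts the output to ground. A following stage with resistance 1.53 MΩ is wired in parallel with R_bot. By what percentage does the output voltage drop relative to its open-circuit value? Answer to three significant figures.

0.958 %

The divider's output (Thévenin) resistance is R_top‖R_bot = 14.80 kΩ.
Fractional drop under load = R_th/(R_th + R_L) = 14.80 / (14.80 + 1530) = 0.009583.
So the output falls by 0.958 %.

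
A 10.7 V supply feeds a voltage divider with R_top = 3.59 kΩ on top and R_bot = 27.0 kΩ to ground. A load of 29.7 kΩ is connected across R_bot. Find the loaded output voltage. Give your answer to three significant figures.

The load sits in parallel with R_bot: R_bot‖R_L = (27.0 × 29.7) / (27.0 + 29.7) = 14.14 kΩ.
V_out = 10.7 × 14.14 / (3.59 + 14.14) = 10.7 × 14.14/17.73 = 8.53 V.

V_out ≈ 8.53 V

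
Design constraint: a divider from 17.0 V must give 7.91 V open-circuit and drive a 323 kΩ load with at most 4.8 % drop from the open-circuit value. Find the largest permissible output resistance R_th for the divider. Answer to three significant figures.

R_th ≤ 16.3 kΩ

Loading drop = R_th/(R_th + R_L) ≤ 0.0480, so R_th ≤ R_L · ε/(1−ε) = 323 kΩ × 0.0480/0.9520 = 16.3 kΩ.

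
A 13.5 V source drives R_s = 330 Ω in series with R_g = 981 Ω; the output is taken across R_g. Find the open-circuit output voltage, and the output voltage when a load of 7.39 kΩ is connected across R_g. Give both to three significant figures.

Open-circuit: V = 13.5 × 981/(330 + 981) = 10.1 V.
With the load, R_g becomes R_g‖R_L = 866.0 Ω, so V = 13.5 × 866.0/1196 = 9.78 V.

Unloaded: 10.1 V; loaded: 9.78 V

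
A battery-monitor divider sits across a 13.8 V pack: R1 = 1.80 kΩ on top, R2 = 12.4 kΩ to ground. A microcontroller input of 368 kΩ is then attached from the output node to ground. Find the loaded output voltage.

The load sits in parallel with R2: R2‖R_L = (12.4 × 368) / (12.4 + 368) = 12.00 kΩ.
V_out = 13.8 × 12.00 / (1.80 + 12.00) = 13.8 × 12.00/13.80 = 12.0 V.

V_out ≈ 12.0 V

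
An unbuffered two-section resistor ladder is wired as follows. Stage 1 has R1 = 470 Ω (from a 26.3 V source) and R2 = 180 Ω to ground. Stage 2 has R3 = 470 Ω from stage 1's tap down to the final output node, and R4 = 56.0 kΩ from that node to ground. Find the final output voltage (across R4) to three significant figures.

Stage 2 presents R3+R4 = 56470 Ω as a load on stage 1's tap.
Stage 1's lower leg becomes R2‖(R3+R4) = 179.4 Ω, so V_mid = 26.3 × 179.4/649.4 = 7.266 V.
Stage 2 is itself unloaded: V_out = V_mid × R4/(R3+R4) = 7.266 × 56000/56470 = 7.21 V.

V_out ≈ 7.21 V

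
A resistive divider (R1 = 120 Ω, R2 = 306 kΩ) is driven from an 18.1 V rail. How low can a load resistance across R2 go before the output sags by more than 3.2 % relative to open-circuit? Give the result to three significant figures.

R_L(min) ≈ 3.63 kΩ

Output resistance R_th = R1‖R2 = (120 × 306000)/306100 = 120.0 Ω.
The fractional drop is R_th/(R_th + R_L); requiring this ≤ 0.0320 gives R_L ≥ R_th(1/0.0320 − 1) = 120.0 × 30.25 = 3.63 kΩ.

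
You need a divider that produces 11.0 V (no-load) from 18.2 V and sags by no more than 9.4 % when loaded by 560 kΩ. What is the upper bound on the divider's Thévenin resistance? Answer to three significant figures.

Loading drop = R_th/(R_th + R_L) ≤ 0.0940, so R_th ≤ R_L · ε/(1−ε) = 560 kΩ × 0.0940/0.9060 = 58.1 kΩ.

R_th ≤ 58.1 kΩ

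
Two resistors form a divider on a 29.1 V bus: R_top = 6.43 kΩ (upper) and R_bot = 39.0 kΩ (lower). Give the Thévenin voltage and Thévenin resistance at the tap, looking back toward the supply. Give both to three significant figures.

V_th is the open-circuit tap voltage: 29.1 × 39.0/(6.43 + 39.0) = 25.0 V.
With the supply zeroed, R_top and R_bot appear in parallel from the tap: R_th = R_top‖R_bot = (6.43 × 39.0)/45.43 = 5.52 kΩ.

V_th = 25.0 V, R_th = 5.52 kΩ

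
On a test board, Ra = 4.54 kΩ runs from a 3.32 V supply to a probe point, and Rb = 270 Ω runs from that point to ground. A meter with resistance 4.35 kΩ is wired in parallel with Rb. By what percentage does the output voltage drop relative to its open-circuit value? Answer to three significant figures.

The divider's output (Thévenin) resistance is Ra‖Rb = 254.8 Ω.
Fractional drop under load = R_th/(R_th + R_L) = 254.8 / (254.8 + 4350) = 0.05534.
So the output falls by 5.53 %.

5.53 %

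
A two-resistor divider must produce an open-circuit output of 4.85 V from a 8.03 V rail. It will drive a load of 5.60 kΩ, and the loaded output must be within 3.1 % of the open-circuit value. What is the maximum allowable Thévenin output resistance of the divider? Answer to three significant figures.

R_th ≤ 179 Ω

Loading drop = R_th/(R_th + R_L) ≤ 0.0310, so R_th ≤ R_L · ε/(1−ε) = 5.60 kΩ × 0.0310/0.9690 = 179 Ω.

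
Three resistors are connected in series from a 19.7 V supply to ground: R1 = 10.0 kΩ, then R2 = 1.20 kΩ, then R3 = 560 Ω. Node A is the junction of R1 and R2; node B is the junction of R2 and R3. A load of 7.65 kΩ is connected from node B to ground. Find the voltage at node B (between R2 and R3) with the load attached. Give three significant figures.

V ≈ 0.877 V

At node B, R3 is in parallel with the load: R3‖R_L = 521.8 Ω.
Below node A the resistance is R2 + (R3‖R_L) = 1722 Ω, so V_A = 19.7 × 1722/11720 = 2.894 V.
Then V_B = V_A × (R3‖R_L)/(R2 + R3‖R_L) = 2.894 × 521.8/1722 = 0.877 V.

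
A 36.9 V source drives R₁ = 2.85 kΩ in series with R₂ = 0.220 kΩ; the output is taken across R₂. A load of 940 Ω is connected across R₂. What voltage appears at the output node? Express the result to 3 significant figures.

The load sits in parallel with R₂: R₂‖R_L = (220 × 940) / (220 + 940) = 178.3 Ω.
V_out = 36.9 × 178.3 / (2850 + 178.3) = 36.9 × 178.3/3028 = 2.17 V.
(Unloaded it would have been 2.64 V.)

V_out ≈ 2.17 V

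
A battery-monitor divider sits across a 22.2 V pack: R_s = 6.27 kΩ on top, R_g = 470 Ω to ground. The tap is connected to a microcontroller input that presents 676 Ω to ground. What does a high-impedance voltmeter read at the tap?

V_out ≈ 0.940 V

The load sits in parallel with R_g: R_g‖R_L = (470 × 676) / (470 + 676) = 277.2 Ω.
V_out = 22.2 × 277.2 / (6270 + 277.2) = 22.2 × 277.2/6547 = 0.940 V.
(Unloaded it would have been 1.55 V.)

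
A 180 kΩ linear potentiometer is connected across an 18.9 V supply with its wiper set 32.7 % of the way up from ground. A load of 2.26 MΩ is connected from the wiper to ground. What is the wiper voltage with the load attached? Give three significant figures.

The wiper splits the pot into (1−α)R = 121.1 kΩ above and αR = 58.86 kΩ below.
Lower section ‖ load = 57.37 kΩ.
V_wiper = 18.9 × 57.37/(121.1 + 57.37) = 6.07 V.

V ≈ 6.07 V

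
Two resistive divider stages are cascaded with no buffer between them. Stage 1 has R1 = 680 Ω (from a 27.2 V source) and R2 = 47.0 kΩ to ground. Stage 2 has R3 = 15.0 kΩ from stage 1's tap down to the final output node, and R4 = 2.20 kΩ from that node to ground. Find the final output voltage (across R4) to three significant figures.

V_out ≈ 3.30 V

Stage 2 presents R3+R4 = 17200 Ω as a load on stage 1's tap.
Stage 1's lower leg becomes R2‖(R3+R4) = 12590 Ω, so V_mid = 27.2 × 12590/13270 = 25.81 V.
Stage 2 is itself unloaded: V_out = V_mid × R4/(R3+R4) = 25.81 × 2200/17200 = 3.30 V.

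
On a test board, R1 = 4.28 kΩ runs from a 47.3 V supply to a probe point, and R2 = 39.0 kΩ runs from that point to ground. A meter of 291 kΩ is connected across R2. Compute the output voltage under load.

The load sits in parallel with R2: R2‖R_L = (39.0 × 291) / (39.0 + 291) = 34.39 kΩ.
V_out = 47.3 × 34.39 / (4.28 + 34.39) = 47.3 × 34.39/38.67 = 42.1 V.

V_out ≈ 42.1 V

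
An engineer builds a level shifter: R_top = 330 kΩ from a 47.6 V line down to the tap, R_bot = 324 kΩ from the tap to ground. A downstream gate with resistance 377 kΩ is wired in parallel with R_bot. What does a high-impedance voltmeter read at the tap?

V_out ≈ 16.4 V

The load sits in parallel with R_bot: R_bot‖R_L = (324 × 377) / (324 + 377) = 174.2 kΩ.
V_out = 47.6 × 174.2 / (330 + 174.2) = 47.6 × 174.2/504.2 = 16.4 V.
(Unloaded it would have been 23.6 V.)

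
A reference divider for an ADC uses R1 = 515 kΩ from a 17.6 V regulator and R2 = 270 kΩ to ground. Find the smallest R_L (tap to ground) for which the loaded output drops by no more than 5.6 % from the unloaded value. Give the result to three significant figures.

R_L(min) ≈ 2.99 MΩ

Output resistance R_th = R1‖R2 = (515 × 270)/785.0 = 177.1 kΩ.
The fractional drop is R_th/(R_th + R_L); requiring this ≤ 0.0560 gives R_L ≥ R_th(1/0.0560 − 1) = 177.1 × 16.86 = 2.99 MΩ.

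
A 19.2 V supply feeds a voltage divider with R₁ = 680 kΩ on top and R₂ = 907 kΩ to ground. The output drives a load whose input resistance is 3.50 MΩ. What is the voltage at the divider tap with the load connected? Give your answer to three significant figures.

The load sits in parallel with R₂: R₂‖R_L = (907 × 3500) / (907 + 3500) = 720.3 kΩ.
V_out = 19.2 × 720.3 / (680 + 720.3) = 19.2 × 720.3/1400 = 9.88 V.

V_out ≈ 9.88 V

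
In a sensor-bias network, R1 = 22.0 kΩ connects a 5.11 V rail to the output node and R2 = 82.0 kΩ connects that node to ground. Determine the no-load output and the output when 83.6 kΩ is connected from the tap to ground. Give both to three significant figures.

Open-circuit: V = 5.11 × 82.0/(22.0 + 82.0) = 4.03 V.
With the load, R2 becomes R2‖R_L = 41.40 kΩ, so V = 5.11 × 41.40/63.40 = 3.34 V.

Unloaded: 4.03 V; loaded: 3.34 V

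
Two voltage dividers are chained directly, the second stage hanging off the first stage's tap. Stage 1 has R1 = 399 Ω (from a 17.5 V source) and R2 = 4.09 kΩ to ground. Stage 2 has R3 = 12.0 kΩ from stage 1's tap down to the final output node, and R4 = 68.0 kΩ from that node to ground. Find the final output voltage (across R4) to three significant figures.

V_out ≈ 13.5 V

Stage 2 presents R3+R4 = 80000 Ω as a load on stage 1's tap.
Stage 1's lower leg becomes R2‖(R3+R4) = 3891 Ω, so V_mid = 17.5 × 3891/4290 = 15.87 V.
Stage 2 is itself unloaded: V_out = V_mid × R4/(R3+R4) = 15.87 × 68000/80000 = 13.5 V.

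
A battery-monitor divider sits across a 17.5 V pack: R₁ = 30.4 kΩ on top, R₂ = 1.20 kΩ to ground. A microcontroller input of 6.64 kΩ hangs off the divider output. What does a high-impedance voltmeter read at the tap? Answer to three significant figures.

V_out ≈ 0.566 V

The load sits in parallel with R₂: R₂‖R_L = (1.20 × 6.64) / (1.20 + 6.64) = 1.016 kΩ.
V_out = 17.5 × 1.016 / (30.4 + 1.016) = 17.5 × 1.016/31.42 = 0.566 V.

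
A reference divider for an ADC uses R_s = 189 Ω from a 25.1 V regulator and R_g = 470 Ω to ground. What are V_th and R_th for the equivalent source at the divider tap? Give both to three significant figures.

V_th = 17.9 V, R_th = 135 Ω

V_th is the open-circuit tap voltage: 25.1 × 470/(189 + 470) = 17.9 V.
With the supply zeroed, R_s and R_g appear in parallel from the tap: R_th = R_s‖R_g = (189 × 470)/659.0 = 135 Ω.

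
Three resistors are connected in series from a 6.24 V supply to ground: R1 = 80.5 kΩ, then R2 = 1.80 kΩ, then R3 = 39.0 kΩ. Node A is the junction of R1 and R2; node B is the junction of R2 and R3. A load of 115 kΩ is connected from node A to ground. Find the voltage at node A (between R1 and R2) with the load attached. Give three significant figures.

V ≈ 1.70 V

Below node A the series string R2+R3 = 40.80 kΩ sits in parallel with the 115 kΩ load: 30.12 kΩ.
V_A = 6.24 × 30.12/(80.5 + 30.12) = 1.70 V.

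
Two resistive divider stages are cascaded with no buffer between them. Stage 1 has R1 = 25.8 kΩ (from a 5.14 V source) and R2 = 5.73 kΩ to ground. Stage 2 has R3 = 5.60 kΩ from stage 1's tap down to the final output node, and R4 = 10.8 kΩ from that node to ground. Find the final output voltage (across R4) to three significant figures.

V_out ≈ 0.478 V

Stage 2 presents R3+R4 = 16.40 kΩ as a load on stage 1's tap.
Stage 1's lower leg becomes R2‖(R3+R4) = 4.246 kΩ, so V_mid = 5.14 × 4.246/30.05 = 0.7264 V.
Stage 2 is itself unloaded: V_out = V_mid × R4/(R3+R4) = 0.7264 × 10.8/16.40 = 0.478 V.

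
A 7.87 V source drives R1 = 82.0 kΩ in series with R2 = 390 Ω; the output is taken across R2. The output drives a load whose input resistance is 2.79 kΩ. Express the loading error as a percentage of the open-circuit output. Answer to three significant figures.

12.2 %

Unloaded V = 7.87 × 390/82390 = 0.037253 V.
Loaded: R2‖R_L = 342.2 Ω, giving V = 7.87 × 342.2/82340 = 0.032703 V.
Drop = (0.037253 − 0.032703) / 0.037253 = 12.2 %.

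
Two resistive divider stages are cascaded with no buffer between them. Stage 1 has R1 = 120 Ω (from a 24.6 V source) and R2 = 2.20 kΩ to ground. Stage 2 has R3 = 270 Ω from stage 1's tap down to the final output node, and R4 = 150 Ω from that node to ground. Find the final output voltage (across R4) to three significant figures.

Stage 2 presents R3+R4 = 420.0 Ω as a load on stage 1's tap.
Stage 1's lower leg becomes R2‖(R3+R4) = 352.7 Ω, so V_mid = 24.6 × 352.7/472.7 = 18.35 V.
Stage 2 is itself unloaded: V_out = V_mid × R4/(R3+R4) = 18.35 × 150/420.0 = 6.56 V.

V_out ≈ 6.56 V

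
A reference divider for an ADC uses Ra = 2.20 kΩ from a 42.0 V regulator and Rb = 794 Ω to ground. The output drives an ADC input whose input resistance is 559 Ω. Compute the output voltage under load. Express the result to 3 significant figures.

The load sits in parallel with Rb: Rb‖R_L = (794 × 559) / (794 + 559) = 328.0 Ω.
V_out = 42.0 × 328.0 / (2200 + 328.0) = 42.0 × 328.0/2528 = 5.45 V.

V_out ≈ 5.45 V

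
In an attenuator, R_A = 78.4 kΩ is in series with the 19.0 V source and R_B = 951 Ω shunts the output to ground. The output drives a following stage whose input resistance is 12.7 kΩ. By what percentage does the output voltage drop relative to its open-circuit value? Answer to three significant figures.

6.89 %

The divider's output (Thévenin) resistance is R_A‖R_B = 939.6 Ω.
Fractional drop under load = R_th/(R_th + R_L) = 939.6 / (939.6 + 12700) = 0.06889.
So the output falls by 6.89 %.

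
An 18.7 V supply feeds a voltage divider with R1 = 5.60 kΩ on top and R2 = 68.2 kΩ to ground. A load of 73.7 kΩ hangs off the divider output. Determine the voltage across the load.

V_out ≈ 16.1 V

The load sits in parallel with R2: R2‖R_L = (68.2 × 73.7) / (68.2 + 73.7) = 35.42 kΩ.
V_out = 18.7 × 35.42 / (5.60 + 35.42) = 18.7 × 35.42/41.02 = 16.1 V.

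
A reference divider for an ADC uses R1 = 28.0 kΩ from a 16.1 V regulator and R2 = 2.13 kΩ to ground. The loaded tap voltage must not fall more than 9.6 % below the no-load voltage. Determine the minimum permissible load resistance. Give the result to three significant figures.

R_L(min) ≈ 18.6 kΩ

Output resistance R_th = R1‖R2 = (28.0 × 2.13)/30.13 = 1.979 kΩ.
The fractional drop is R_th/(R_th + R_L); requiring this ≤ 0.0960 gives R_L ≥ R_th(1/0.0960 − 1) = 1.979 × 9.417 = 18.6 kΩ.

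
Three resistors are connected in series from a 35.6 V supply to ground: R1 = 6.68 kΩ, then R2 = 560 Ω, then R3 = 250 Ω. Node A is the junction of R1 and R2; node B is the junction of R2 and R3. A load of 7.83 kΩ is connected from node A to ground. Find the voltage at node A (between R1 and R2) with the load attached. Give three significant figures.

Below node A the series string R2+R3 = 810.0 Ω sits in parallel with the 7830 Ω load: 734.1 Ω.
V_A = 35.6 × 734.1/(6680 + 734.1) = 3.52 V.

V ≈ 3.52 V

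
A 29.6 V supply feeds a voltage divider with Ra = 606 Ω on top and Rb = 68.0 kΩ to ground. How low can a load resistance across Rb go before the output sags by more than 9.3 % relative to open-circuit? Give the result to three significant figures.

R_L(min) ≈ 5.86 kΩ

Output resistance R_th = Ra‖Rb = (606 × 68000)/68610 = 600.6 Ω.
The fractional drop is R_th/(R_th + R_L); requiring this ≤ 0.0930 gives R_L ≥ R_th(1/0.0930 − 1) = 600.6 × 9.753 = 5.86 kΩ.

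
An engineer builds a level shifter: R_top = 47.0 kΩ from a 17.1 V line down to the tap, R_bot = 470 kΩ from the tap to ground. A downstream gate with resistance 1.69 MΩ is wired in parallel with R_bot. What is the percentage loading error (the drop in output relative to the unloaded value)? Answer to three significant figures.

The divider's output (Thévenin) resistance is R_top‖R_bot = 42.73 kΩ.
Fractional drop under load = R_th/(R_th + R_L) = 42.73 / (42.73 + 1690) = 0.02466.
So the output falls by 2.47 %.

2.47 %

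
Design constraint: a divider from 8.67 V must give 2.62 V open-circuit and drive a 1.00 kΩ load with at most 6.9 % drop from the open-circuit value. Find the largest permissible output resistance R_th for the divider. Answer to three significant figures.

R_th ≤ 74.1 Ω

Loading drop = R_th/(R_th + R_L) ≤ 0.0690, so R_th ≤ R_L · ε/(1−ε) = 1.00 kΩ × 0.0690/0.9310 = 74.1 Ω.
(Any R1, R2 with R2/(R1+R2) = 0.302 and R1‖R2 ≤ 74.1 Ω will meet the spec.)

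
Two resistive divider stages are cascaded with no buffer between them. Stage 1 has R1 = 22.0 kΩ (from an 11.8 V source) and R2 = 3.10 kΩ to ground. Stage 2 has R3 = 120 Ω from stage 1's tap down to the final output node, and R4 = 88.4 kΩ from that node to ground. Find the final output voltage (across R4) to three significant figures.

V_out ≈ 1.41 V

Stage 2 presents R3+R4 = 88520 Ω as a load on stage 1's tap.
Stage 1's lower leg becomes R2‖(R3+R4) = 2995 Ω, so V_mid = 11.8 × 2995/25000 = 1.414 V.
Stage 2 is itself unloaded: V_out = V_mid × R4/(R3+R4) = 1.414 × 88400/88520 = 1.41 V.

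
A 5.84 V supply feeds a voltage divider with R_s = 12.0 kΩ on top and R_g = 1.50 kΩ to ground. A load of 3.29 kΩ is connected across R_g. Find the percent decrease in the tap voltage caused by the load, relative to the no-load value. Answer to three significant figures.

The divider's output (Thévenin) resistance is R_s‖R_g = 1.333 kΩ.
Fractional drop under load = R_th/(R_th + R_L) = 1.333 / (1.333 + 3.29) = 0.2884.
So the output falls by 28.8 %.

28.8 %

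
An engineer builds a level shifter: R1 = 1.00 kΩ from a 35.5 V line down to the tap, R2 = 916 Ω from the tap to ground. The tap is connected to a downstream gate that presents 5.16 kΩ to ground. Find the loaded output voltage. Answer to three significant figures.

The load sits in parallel with R2: R2‖R_L = (916 × 5160) / (916 + 5160) = 777.9 Ω.
V_out = 35.5 × 777.9 / (1000 + 777.9) = 35.5 × 777.9/1778 = 15.5 V.

V_out ≈ 15.5 V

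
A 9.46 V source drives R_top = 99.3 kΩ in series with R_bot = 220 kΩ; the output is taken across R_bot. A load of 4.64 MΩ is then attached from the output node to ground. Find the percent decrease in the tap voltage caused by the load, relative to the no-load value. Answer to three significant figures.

The divider's output (Thévenin) resistance is R_top‖R_bot = 68.42 kΩ.
Fractional drop under load = R_th/(R_th + R_L) = 68.42 / (68.42 + 4640) = 0.01453.
So the output falls by 1.45 %.

1.45 %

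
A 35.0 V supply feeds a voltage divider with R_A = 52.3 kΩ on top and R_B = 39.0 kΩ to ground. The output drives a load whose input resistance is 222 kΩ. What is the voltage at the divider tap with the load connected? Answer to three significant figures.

V_out ≈ 13.6 V

The load sits in parallel with R_B: R_B‖R_L = (39.0 × 222) / (39.0 + 222) = 33.17 kΩ.
V_out = 35.0 × 33.17 / (52.3 + 33.17) = 35.0 × 33.17/85.47 = 13.6 V.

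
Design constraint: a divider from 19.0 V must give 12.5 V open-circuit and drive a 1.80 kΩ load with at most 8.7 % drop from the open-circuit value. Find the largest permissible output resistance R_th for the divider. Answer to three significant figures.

Loading drop = R_th/(R_th + R_L) ≤ 0.0870, so R_th ≤ R_L · ε/(1−ε) = 1.80 kΩ × 0.0870/0.9130 = 172 Ω.
(Any R1, R2 with R2/(R1+R2) = 0.658 and R1‖R2 ≤ 172 Ω will meet the spec.)

R_th ≤ 172 Ω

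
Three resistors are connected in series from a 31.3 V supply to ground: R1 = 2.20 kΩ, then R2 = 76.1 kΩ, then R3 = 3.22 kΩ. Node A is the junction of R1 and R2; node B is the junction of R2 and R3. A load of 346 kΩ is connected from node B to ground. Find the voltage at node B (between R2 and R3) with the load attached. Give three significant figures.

At node B, R3 is in parallel with the load: R3‖R_L = 3.190 kΩ.
Below node A the resistance is R2 + (R3‖R_L) = 79.29 kΩ, so V_A = 31.3 × 79.29/81.49 = 30.45 V.
Then V_B = V_A × (R3‖R_L)/(R2 + R3‖R_L) = 30.45 × 3.190/79.29 = 1.23 V.

V ≈ 1.23 V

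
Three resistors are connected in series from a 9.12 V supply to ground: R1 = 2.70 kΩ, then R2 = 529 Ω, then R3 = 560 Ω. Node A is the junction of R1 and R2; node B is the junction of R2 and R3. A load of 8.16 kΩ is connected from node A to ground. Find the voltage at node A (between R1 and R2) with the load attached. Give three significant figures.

Below node A the series string R2+R3 = 1089 Ω sits in parallel with the 8160 Ω load: 960.8 Ω.
V_A = 9.12 × 960.8/(2700 + 960.8) = 2.39 V.

V ≈ 2.39 V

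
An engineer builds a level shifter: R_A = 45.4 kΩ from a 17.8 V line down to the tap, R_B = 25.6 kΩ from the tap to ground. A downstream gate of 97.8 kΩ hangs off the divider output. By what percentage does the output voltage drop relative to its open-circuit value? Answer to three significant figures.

The divider's output (Thévenin) resistance is R_A‖R_B = 16.37 kΩ.
Fractional drop under load = R_th/(R_th + R_L) = 16.37 / (16.37 + 97.8) = 0.1434.
So the output falls by 14.3 %.

14.3 %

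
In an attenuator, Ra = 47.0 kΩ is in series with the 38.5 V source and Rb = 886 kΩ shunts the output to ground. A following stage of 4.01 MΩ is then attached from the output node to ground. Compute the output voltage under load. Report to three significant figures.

The load sits in parallel with Rb: Rb‖R_L = (886 × 4010) / (886 + 4010) = 725.7 kΩ.
V_out = 38.5 × 725.7 / (47.0 + 725.7) = 38.5 × 725.7/772.7 = 36.2 V.

V_out ≈ 36.2 V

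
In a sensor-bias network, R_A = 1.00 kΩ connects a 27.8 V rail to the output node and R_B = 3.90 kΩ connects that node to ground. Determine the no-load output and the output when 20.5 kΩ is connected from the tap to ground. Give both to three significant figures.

Open-circuit: V = 27.8 × 3.90/(1.00 + 3.90) = 22.1 V.
With the load, R_B becomes R_B‖R_L = 3.277 kΩ, so V = 27.8 × 3.277/4.277 = 21.3 V.

Unloaded: 22.1 V; loaded: 21.3 V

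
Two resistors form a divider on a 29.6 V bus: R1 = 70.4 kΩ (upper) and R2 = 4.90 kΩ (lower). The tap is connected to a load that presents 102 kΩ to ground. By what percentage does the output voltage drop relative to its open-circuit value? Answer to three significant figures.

4.30 %

The divider's output (Thévenin) resistance is R1‖R2 = 4.581 kΩ.
Fractional drop under load = R_th/(R_th + R_L) = 4.581 / (4.581 + 102) = 0.04298.
So the output falls by 4.30 %.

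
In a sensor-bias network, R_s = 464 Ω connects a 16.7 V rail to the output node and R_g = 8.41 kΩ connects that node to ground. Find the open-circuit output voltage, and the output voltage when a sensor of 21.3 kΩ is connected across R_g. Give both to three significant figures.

Open-circuit: V = 16.7 × 8410/(464 + 8410) = 15.8 V.
With the load, R_g becomes R_g‖R_L = 6029 Ω, so V = 16.7 × 6029/6493 = 15.5 V.

Unloaded: 15.8 V; loaded: 15.5 V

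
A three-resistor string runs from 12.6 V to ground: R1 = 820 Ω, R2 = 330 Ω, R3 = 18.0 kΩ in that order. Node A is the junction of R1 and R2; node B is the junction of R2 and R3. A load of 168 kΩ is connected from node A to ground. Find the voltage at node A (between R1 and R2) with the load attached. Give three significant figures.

Below node A the series string R2+R3 = 18330 Ω sits in parallel with the 168000 Ω load: 16530 Ω.
V_A = 12.6 × 16530/(820 + 16530) = 12.0 V.

V ≈ 12.0 V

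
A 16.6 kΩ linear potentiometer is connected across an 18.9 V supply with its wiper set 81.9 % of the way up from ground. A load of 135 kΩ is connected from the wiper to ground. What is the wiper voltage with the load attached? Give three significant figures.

The wiper splits the pot into (1−α)R = 3.005 kΩ above and αR = 13.60 kΩ below.
Lower section ‖ load = 12.35 kΩ.
V_wiper = 18.9 × 12.35/(3.005 + 12.35) = 15.2 V.

V ≈ 15.2 V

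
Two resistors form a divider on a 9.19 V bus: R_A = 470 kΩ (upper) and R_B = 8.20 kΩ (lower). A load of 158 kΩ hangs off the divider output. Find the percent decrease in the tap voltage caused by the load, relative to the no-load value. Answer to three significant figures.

4.85 %

The divider's output (Thévenin) resistance is R_A‖R_B = 8.059 kΩ.
Fractional drop under load = R_th/(R_th + R_L) = 8.059 / (8.059 + 158) = 0.04853.
So the output falls by 4.85 %.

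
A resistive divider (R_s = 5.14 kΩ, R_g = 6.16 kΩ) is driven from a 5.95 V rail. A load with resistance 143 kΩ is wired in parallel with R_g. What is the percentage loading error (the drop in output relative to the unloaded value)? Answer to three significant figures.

The divider's output (Thévenin) resistance is R_s‖R_g = 2.802 kΩ.
Fractional drop under load = R_th/(R_th + R_L) = 2.802 / (2.802 + 143) = 0.01922.
So the output falls by 1.92 %.

1.92 %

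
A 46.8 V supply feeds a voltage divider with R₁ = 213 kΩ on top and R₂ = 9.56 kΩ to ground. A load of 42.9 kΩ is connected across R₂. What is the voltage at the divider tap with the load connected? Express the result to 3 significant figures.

The load sits in parallel with R₂: R₂‖R_L = (9.56 × 42.9) / (9.56 + 42.9) = 7.818 kΩ.
V_out = 46.8 × 7.818 / (213 + 7.818) = 46.8 × 7.818/220.8 = 1.66 V.
(Unloaded it would have been 2.01 V.)

V_out ≈ 1.66 V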